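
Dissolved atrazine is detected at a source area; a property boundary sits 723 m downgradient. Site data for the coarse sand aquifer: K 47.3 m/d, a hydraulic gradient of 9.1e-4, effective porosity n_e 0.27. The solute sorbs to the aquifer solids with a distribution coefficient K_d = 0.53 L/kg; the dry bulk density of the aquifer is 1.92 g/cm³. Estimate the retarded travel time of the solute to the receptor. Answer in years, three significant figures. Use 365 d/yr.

Darcy flux q = K·i = 47.3 × 9.1e-4 = 0.04304 m/d
v_s = q/n_e = 0.04304/0.27 = 0.1594 m/d
Retardation R = 1 + ρ_b·K_d/n = 1 + 1.92×0.53/0.27 = 4.769
Contaminant velocity v_c = v/R = 0.1594/4.769 = 0.03343 m/d
t = L/v_c = 723/0.03343 = 21630 d
   = 21630/365 = 59.3 yr

59.3 years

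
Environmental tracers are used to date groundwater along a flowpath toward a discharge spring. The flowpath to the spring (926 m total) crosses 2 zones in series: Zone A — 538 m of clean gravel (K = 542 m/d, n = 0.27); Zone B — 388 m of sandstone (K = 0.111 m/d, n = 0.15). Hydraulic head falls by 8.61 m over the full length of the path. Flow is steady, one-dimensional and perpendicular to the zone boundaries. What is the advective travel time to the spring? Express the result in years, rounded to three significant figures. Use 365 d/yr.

226 years

Continuity: the same q passes through each zone, so ΔH = q·Σ(L_j/K_j) — the zones act as resistances in series.
Σ(L/K) = 538/542 + 388/0.111 = 0.9926 + 3495 = 3496 d
q = ΔH / Σ(L/K) = 8.61 / 3496 = 0.002462 m/d (same in every zone)
Zone A: v = q/n = 0.002462/0.27 = 0.009120 m/d → t_A = 538/0.009120 = 58990 d
Zone B: v = q/n = 0.002462/0.15 = 0.01642 m/d → t_B = 388/0.01642 = 23630 d
Total t = 58990 + 23630 = 82620 d
   = 82620 / 365 = 226 yr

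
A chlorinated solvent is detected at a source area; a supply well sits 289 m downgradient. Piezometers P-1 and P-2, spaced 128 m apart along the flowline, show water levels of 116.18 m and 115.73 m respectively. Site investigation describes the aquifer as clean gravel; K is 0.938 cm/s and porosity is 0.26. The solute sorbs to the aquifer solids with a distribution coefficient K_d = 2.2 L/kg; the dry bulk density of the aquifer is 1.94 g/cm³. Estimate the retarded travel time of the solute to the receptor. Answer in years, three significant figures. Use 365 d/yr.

1.26 years

Hydraulic gradient i = (116.18 − 115.73) / 128 = 0.45 / 128 = 0.003516
K = 0.938 cm/s × 864 = 810.4 m/d
Specific discharge q = 810.4 × 0.003516 = 2.849 m/d
Seepage velocity v = q / n = 2.849 / 0.26 = 10.96 m/d
Retardation R = 1 + ρ_b·K_d/n = 1 + 1.94×2.2/0.26 = 17.42
Contaminant velocity v_c = v/R = 10.96/17.42 = 0.6292 m/d
t = L/v_c = 289/0.6292 = 459.3 d
   = 459.3/365 = 1.26 yr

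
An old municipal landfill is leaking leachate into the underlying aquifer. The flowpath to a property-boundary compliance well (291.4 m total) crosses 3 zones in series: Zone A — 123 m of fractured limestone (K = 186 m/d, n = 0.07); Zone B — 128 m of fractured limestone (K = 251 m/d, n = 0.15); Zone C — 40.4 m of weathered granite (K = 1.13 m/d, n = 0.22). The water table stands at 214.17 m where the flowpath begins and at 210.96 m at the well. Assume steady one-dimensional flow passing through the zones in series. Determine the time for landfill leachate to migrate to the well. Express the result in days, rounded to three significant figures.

Total head drop ΔH = 214.17 − 210.96 = 3.21 m
Continuity: the same q passes through each zone, so ΔH = q·Σ(L_j/K_j) — the zones act as resistances in series.
Σ(L/K) = 123/186 + 128/251 + 40.4/1.13 = 0.6613 + 0.5100 + 35.75 = 36.92 d
q = ΔH / Σ(L/K) = 3.21 / 36.92 = 0.08694 m/d (same in every zone)
Zone A: v = q/n = 0.08694/0.07 = 1.242 m/d → t_A = 123/1.242 = 99.04 d
Zone B: v = q/n = 0.08694/0.15 = 0.5796 m/d → t_B = 128/0.5796 = 220.9 d
Zone C: v = q/n = 0.08694/0.22 = 0.3952 m/d → t_C = 40.4/0.3952 = 102.2 d
Total t = 99.04 + 220.9 + 102.2 = 422.1 d

422 days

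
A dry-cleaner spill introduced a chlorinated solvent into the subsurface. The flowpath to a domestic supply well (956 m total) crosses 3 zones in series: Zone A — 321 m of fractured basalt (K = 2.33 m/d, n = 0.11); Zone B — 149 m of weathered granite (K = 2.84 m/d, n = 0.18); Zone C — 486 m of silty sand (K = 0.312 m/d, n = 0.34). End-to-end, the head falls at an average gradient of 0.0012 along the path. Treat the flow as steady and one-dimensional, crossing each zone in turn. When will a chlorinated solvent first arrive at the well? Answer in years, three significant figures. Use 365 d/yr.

949 years

Steady 1-D flow in series ⇒ the Darcy flux q is identical in every zone and the zone head losses add (resistances L/K in series).
Σ(L/K) = 321/2.33 + 149/2.84 + 486/0.312 = 137.8 + 52.46 + 1558 = 1748 d
K_eq = L_total / Σ(L/K) = 956 / 1748 = 0.5469 m/d
q = K_eq · i = 0.5469 × 0.0012 = 6.563e-4 m/d (same in every zone)
Zone A: v = q/n = 6.563e-4/0.11 = 0.005967 m/d → t_A = 321/0.005967 = 53800 d
Zone B: v = q/n = 6.563e-4/0.18 = 0.003646 m/d → t_B = 149/0.003646 = 40860 d
Zone C: v = q/n = 6.563e-4/0.34 = 0.001930 m/d → t_C = 486/0.001930 = 251800 d
Total t = 53800 + 40860 + 251800 = 346400 d
   = 346400 / 365 = 949 yr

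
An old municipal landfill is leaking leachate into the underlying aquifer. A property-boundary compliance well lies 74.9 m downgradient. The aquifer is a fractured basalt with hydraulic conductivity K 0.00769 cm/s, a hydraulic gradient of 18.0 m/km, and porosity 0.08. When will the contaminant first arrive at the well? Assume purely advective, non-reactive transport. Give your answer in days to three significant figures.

50.1 days

K = 0.00769 cm/s × 864 = 6.644 m/d
Specific discharge q = 6.644 × 0.018 = 0.1196 m/d
Seepage velocity v = q / n = 0.1196 / 0.08 = 1.495 m/d
t = L / v = 74.9 / 1.495 = 50.10 d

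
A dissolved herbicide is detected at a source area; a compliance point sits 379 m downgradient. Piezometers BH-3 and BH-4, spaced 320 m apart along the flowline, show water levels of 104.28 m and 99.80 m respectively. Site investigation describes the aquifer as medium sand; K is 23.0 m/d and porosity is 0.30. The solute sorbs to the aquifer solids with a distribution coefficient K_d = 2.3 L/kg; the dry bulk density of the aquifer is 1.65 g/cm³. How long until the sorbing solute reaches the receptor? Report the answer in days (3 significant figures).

4820 days

Hydraulic gradient i = (104.28 − 99.80) / 320 = 4.48 / 320 = 0.01400
Darcy flux q = K·i = 23.0 × 0.01400 = 0.3220 m/d
Average linear velocity = 0.3220 / 0.30 = 1.073 m/d
Retardation R = 1 + ρ_b·K_d/n = 1 + 1.65×2.3/0.30 = 13.65
Contaminant velocity v_c = v/R = 1.073/13.65 = 0.07863 m/d
t = L/v_c = 379/0.07863 = 4820 d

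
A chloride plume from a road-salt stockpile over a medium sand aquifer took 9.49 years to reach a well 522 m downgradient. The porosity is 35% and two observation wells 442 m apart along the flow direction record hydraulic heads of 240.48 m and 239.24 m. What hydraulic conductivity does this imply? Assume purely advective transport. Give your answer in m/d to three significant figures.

18.8 m/d

Hydraulic gradient i = (240.48 − 239.24) / 442 = 1.24 / 442 = 0.002805
t = 9.49 years = 3464 d
v = L / t = 522 / 3464 = 0.1507 m/d
K = v · n / i = 0.1507 × 0.35 / 0.002805 = 18.8 m/d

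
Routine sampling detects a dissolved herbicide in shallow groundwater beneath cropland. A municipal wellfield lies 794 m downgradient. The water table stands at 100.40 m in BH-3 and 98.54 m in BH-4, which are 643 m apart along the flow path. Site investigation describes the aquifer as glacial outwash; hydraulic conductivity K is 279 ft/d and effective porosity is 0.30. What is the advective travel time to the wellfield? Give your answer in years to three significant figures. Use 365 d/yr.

2.65 years

Hydraulic gradient i = (100.40 − 98.54) / 643 = 1.86 / 643 = 0.002893
K = 279 ft/d × 0.3048 = 85.04 m/d
Specific discharge q = 85.04 × 0.002893 = 0.2460 m/d
v_s = q/n_e = 0.2460/0.30 = 0.8200 m/d
t = L / v = 794 / 0.8200 = 968.3 d
   = 968.3 / 365 = 2.65 yr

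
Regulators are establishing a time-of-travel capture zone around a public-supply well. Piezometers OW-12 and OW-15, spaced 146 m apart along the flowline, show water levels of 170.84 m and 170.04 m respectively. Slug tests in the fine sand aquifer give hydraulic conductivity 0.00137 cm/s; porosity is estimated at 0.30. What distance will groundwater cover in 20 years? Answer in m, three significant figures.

Hydraulic gradient i = (170.84 − 170.04) / 146 = 0.80 / 146 = 0.005479
K = 0.00137 cm/s × 864 = 1.184 m/d
Specific discharge q = 1.184 × 0.005479 = 0.006486 m/d
Average linear velocity = 0.006486 / 0.30 = 0.02162 m/d
T = 20 yr × 365 = 7300 d
L = v × T = 0.02162 × 7300 = 157.8 m

158 m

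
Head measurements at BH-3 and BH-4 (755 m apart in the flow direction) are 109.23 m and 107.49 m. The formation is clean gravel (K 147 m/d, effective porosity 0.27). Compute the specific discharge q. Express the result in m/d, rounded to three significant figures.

0.339 m/d

Hydraulic gradient i = (109.23 − 107.49) / 755 = 1.74 / 755 = 0.002305
q = Ki = 147 × 0.002305 = 0.3388 m/d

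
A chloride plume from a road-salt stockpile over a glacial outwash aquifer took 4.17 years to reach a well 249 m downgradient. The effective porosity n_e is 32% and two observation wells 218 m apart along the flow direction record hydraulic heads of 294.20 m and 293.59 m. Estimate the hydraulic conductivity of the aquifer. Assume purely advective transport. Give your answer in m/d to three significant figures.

Hydraulic gradient i = (294.20 − 293.59) / 218 = 0.61 / 218 = 0.002798
t = 4.17 years = 1522 d
v = L / t = 249 / 1522 = 0.1636 m/d
K = v · n / i = 0.1636 × 0.32 / 0.002798 = 18.7 m/d

18.7 m/d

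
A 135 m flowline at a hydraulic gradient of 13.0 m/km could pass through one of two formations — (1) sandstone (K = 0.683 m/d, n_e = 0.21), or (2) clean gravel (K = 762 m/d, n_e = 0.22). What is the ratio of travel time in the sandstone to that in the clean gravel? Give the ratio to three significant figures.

1060

Unit 1 (sandstone): v = 0.683×0.013/0.21 = 0.04228 m/d, t = 135/0.04228 = 3193 d
Unit 2 (clean gravel): v = 762×0.013/0.22 = 45.03 m/d, t = 135/45.03 = 2.998 d
t(sandstone) / t(clean gravel) = 3193/2.998 = 1060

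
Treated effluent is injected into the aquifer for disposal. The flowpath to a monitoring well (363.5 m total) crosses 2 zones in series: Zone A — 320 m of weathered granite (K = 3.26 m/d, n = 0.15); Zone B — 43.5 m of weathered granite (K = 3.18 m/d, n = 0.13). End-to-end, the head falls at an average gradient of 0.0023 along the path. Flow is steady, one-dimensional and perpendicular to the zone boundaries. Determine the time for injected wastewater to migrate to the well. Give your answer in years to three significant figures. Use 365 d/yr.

19.7 years

For zones in series the flux q is common to all zones; the equivalent conductivity is the harmonic (thickness-weighted) mean, K_eq = L_total / Σ(L_j/K_j).
Σ(L/K) = 320/3.26 + 43.5/3.18 = 98.16 + 13.68 = 111.8 d
K_eq = L_total / Σ(L/K) = 363.5 / 111.8 = 3.250 m/d
q = K_eq · i = 3.250 × 0.0023 = 0.007475 m/d (same in every zone)
Zone A: v = q/n = 0.007475/0.15 = 0.04984 m/d → t_A = 320/0.04984 = 6421 d
Zone B: v = q/n = 0.007475/0.13 = 0.05750 m/d → t_B = 43.5/0.05750 = 756.5 d
Total t = 6421 + 756.5 = 7177 d
   = 7177 / 365 = 19.7 yr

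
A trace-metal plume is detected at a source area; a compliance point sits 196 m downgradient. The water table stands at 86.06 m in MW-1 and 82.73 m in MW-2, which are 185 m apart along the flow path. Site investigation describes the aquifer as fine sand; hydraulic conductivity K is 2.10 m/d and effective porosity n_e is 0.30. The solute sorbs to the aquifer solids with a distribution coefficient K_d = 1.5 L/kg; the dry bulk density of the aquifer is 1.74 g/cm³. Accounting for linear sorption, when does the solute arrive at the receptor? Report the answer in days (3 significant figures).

15100 days

Hydraulic gradient i = (86.06 − 82.73) / 185 = 3.33 / 185 = 0.01800
Specific discharge q = 2.10 × 0.01800 = 0.03780 m/d
v_s = q/n_e = 0.03780/0.30 = 0.1260 m/d
Retardation R = 1 + ρ_b·K_d/n = 1 + 1.74×1.5/0.30 = 9.700
Contaminant velocity v_c = v/R = 0.1260/9.700 = 0.01299 m/d
t = L/v_c = 196/0.01299 = 15090 d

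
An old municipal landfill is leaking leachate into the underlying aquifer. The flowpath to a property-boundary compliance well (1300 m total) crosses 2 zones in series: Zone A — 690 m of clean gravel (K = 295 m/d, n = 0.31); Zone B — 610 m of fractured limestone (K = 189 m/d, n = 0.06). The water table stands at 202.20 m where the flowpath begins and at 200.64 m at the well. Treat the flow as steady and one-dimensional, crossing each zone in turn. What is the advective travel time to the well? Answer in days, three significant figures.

Total head drop ΔH = 202.20 − 200.64 = 1.56 m
Continuity: the same q passes through each zone, so ΔH = q·Σ(L_j/K_j) — the zones act as resistances in series.
Σ(L/K) = 690/295 + 610/189 = 2.339 + 3.228 = 5.566 d
q = ΔH / Σ(L/K) = 1.56 / 5.566 = 0.2802 m/d (same in every zone)
Zone A: v = q/n = 0.2802/0.31 = 0.9040 m/d → t_A = 690/0.9040 = 763.3 d
Zone B: v = q/n = 0.2802/0.06 = 4.671 m/d → t_B = 610/4.671 = 130.6 d
Total t = 763.3 + 130.6 = 893.9 d

894 days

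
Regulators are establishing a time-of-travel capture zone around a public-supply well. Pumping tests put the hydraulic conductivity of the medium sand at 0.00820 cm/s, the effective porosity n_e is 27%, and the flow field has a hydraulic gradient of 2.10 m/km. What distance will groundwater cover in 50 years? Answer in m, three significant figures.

K = 0.00820 cm/s × 864 = 7.085 m/d
Darcy flux q = K·i = 7.085 × 0.0021 = 0.01488 m/d
Average linear velocity = 0.01488 / 0.27 = 0.05510 m/d
T = 50 yr × 365 = 18250 d
L = v × T = 0.05510 × 18250 = 1006 m

1010 m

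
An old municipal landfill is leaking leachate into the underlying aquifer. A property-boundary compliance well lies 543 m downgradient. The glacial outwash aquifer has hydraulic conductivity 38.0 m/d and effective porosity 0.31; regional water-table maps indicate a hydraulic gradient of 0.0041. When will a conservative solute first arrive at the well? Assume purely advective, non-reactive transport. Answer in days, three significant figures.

Specific discharge q = 38.0 × 0.0041 = 0.1558 m/d
Seepage velocity v = q / n = 0.1558 / 0.31 = 0.5026 m/d
t = L / v = 543 / 0.5026 = 1080 d

1080 days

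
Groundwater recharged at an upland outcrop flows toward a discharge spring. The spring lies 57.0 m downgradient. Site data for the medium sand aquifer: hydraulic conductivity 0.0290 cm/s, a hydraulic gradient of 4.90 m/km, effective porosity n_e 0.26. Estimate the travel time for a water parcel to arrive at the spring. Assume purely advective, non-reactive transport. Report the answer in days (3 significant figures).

121 days

K = 0.0290 cm/s × 864 = 25.06 m/d
q = Ki = 25.06 × 0.0049 = 0.1228 m/d
Seepage velocity v = q / n = 0.1228 / 0.26 = 0.4722 m/d
t = L / v = 57.0 / 0.4722 = 120.7 d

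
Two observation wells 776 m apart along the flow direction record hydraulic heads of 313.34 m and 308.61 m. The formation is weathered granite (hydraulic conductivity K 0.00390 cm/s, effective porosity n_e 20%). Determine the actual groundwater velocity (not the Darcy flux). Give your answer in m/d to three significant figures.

0.103 m/d

Hydraulic gradient i = (313.34 − 308.61) / 776 = 4.73 / 776 = 0.006095
K = 0.00390 cm/s × 864 = 3.370 m/d
Specific discharge q = 3.370 × 0.006095 = 0.02054 m/d
v = Ki/n = 3.370·0.006095/0.20 = 0.1027 m/d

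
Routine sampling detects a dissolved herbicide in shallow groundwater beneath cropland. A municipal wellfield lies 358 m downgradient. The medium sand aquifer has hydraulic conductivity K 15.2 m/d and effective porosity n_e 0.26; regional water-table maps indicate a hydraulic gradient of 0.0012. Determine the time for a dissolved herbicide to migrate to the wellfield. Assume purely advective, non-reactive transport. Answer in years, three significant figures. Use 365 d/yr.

Specific discharge q = 15.2 × 0.0012 = 0.01824 m/d
v = Ki/n = 15.2·0.0012/0.26 = 0.07015 m/d
t = L / v = 358 / 0.07015 = 5103 d
   = 5103 / 365 = 14.0 yr

14.0 years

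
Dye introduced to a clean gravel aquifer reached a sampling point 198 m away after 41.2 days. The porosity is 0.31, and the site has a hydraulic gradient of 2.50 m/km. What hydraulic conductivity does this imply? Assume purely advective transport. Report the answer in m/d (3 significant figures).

v = L / t = 198 / 41.2 = 4.806 m/d
K = v · n / i = 4.806 × 0.31 / 0.0025 = 596 m/d

596 m/d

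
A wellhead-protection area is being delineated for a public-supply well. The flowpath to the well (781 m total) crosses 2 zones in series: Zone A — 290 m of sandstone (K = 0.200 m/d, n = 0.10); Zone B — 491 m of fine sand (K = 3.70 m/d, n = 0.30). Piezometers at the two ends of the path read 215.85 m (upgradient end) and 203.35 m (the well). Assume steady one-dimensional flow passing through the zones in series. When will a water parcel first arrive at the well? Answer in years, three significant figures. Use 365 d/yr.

61.2 years

Total head drop ΔH = 215.85 − 203.35 = 12.50 m
Continuity: the same q passes through each zone, so ΔH = q·Σ(L_j/K_j) — the zones act as resistances in series.
Σ(L/K) = 290/0.200 + 491/3.70 = 1450 + 132.7 = 1583 d
q = ΔH / Σ(L/K) = 12.50 / 1583 = 0.007898 m/d (same in every zone)
Zone A: v = q/n = 0.007898/0.10 = 0.07898 m/d → t_A = 290/0.07898 = 3672 d
Zone B: v = q/n = 0.007898/0.30 = 0.02633 m/d → t_B = 491/0.02633 = 18650 d
Total t = 3672 + 18650 = 22320 d
   = 22320 / 365 = 61.2 yr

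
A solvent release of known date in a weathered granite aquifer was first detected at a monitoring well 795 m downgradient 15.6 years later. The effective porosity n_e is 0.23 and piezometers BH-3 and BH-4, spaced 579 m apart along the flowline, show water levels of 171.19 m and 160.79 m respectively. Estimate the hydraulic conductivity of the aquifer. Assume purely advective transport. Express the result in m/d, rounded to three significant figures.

Hydraulic gradient i = (171.19 − 160.79) / 579 = 10.40 / 579 = 0.01796
t = 15.6 years = 5694 d
v = L / t = 795 / 5694 = 0.1396 m/d
K = v · n / i = 0.1396 × 0.23 / 0.01796 = 1.79 m/d

1.79 m/d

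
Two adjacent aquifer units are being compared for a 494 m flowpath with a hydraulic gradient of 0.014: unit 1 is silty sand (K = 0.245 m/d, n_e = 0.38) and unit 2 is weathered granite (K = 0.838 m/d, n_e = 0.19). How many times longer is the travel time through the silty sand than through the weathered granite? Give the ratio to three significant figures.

6.84

Unit 1 (silty sand): v = 0.245×0.014/0.38 = 0.009026 m/d, t = 494/0.009026 = 54730 d
Unit 2 (weathered granite): v = 0.838×0.014/0.19 = 0.06175 m/d, t = 494/0.06175 = 8000 d
t(silty sand) / t(weathered granite) = 54730/8000 = 6.84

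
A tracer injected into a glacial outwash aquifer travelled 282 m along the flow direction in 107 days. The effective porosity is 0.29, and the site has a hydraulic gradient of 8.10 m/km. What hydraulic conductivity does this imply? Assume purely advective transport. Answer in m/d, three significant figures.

94.4 m/d

v = L / t = 282 / 107 = 2.636 m/d
K = v · n / i = 2.636 × 0.29 / 0.0081 = 94.4 m/d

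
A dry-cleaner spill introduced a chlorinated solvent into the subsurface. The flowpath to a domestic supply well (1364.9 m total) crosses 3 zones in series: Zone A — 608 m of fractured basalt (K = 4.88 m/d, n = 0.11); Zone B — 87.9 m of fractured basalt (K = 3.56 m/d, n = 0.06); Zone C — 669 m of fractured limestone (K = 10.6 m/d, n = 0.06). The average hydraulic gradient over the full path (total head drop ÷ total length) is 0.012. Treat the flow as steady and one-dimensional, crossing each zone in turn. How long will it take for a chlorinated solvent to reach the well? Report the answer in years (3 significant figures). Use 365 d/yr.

3.99 years

Steady 1-D flow in series ⇒ the Darcy flux q is identical in every zone and the zone head losses add (resistances L/K in series).
Σ(L/K) = 608/4.88 + 87.9/3.56 + 669/10.6 = 124.6 + 24.69 + 63.11 = 212.4 d
K_eq = L_total / Σ(L/K) = 1364.9 / 212.4 = 6.426 m/d
q = K_eq · i = 6.426 × 0.012 = 0.07712 m/d (same in every zone)
Zone A: v = q/n = 0.07712/0.11 = 0.7010 m/d → t_A = 608/0.7010 = 867.3 d
Zone B: v = q/n = 0.07712/0.06 = 1.285 m/d → t_B = 87.9/1.285 = 68.39 d
Zone C: v = q/n = 0.07712/0.06 = 1.285 m/d → t_C = 669/1.285 = 520.5 d
Total t = 867.3 + 68.39 + 520.5 = 1456 d
   = 1456 / 365 = 3.99 yr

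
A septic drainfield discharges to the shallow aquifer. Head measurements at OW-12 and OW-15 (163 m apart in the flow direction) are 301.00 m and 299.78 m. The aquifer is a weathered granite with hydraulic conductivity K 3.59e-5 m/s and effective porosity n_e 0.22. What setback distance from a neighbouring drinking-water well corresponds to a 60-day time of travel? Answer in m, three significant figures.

6.33 m

Hydraulic gradient i = (301.00 − 299.78) / 163 = 1.22 / 163 = 0.007485
K = 3.59e-5 m/s × 86400 s/d = 3.102 m/d
Specific discharge q = 3.102 × 0.007485 = 0.02322 m/d
Seepage velocity v = q / n = 0.02322 / 0.22 = 0.1055 m/d
L = v × T = 0.1055 × 60 = 6.332 m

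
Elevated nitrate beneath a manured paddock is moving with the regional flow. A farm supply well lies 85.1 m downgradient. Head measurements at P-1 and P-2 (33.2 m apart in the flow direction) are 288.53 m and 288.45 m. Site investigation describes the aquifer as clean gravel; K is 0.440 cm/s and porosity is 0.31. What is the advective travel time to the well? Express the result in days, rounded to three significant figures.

Hydraulic gradient i = (288.53 − 288.45) / 33.2 = 0.08 / 33.2 = 0.002410
K = 0.440 cm/s × 864 = 380.2 m/d
Specific discharge q = 380.2 × 0.002410 = 0.9160 m/d
Seepage velocity v = q / n = 0.9160 / 0.31 = 2.955 m/d
t = L / v = 85.1 / 2.955 = 28.80 d

28.8 days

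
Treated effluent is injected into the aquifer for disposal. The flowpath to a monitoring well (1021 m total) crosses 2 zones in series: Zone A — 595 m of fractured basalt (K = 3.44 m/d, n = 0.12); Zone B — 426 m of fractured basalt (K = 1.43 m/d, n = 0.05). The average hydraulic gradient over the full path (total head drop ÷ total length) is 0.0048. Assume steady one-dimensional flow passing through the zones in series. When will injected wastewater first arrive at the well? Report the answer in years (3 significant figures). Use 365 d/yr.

24.4 years

Continuity: the same q passes through each zone, so ΔH = q·Σ(L_j/K_j) — the zones act as resistances in series.
Σ(L/K) = 595/3.44 + 426/1.43 = 173.0 + 297.9 = 470.9 d
K_eq = L_total / Σ(L/K) = 1021 / 470.9 = 2.168 m/d
q = K_eq · i = 2.168 × 0.0048 = 0.01041 m/d (same in every zone)
Zone A: v = q/n = 0.01041/0.12 = 0.08673 m/d → t_A = 595/0.08673 = 6860 d
Zone B: v = q/n = 0.01041/0.05 = 0.2082 m/d → t_B = 426/0.2082 = 2046 d
Total t = 6860 + 2046 = 8907 d
   = 8907 / 365 = 24.4 yr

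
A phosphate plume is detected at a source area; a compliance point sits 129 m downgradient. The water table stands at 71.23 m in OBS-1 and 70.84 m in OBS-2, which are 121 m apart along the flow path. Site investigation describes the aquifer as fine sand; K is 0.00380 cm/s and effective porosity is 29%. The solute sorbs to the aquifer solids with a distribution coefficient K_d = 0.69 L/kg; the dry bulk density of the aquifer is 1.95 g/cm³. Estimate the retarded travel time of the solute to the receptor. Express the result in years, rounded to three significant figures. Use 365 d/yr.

Hydraulic gradient i = (71.23 − 70.84) / 121 = 0.39 / 121 = 0.003223
K = 0.00380 cm/s × 864 = 3.283 m/d
Specific discharge q = 3.283 × 0.003223 = 0.01058 m/d
v = Ki/n = 3.283·0.003223/0.29 = 0.03649 m/d
Retardation R = 1 + ρ_b·K_d/n = 1 + 1.95×0.69/0.29 = 5.640
Contaminant velocity v_c = v/R = 0.03649/5.640 = 0.006470 m/d
t = L/v_c = 129/0.006470 = 19940 d
   = 19940/365 = 54.6 yr

54.6 years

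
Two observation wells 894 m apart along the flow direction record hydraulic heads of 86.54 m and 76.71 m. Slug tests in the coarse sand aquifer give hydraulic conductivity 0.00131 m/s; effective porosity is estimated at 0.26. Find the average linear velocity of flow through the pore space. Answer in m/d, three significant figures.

Hydraulic gradient i = (86.54 − 76.71) / 894 = 9.83 / 894 = 0.01100
K = 0.00131 m/s × 86400 s/d = 113.2 m/d
Specific discharge q = 113.2 × 0.01100 = 1.245 m/d
Seepage velocity v = q / n = 1.245 / 0.26 = 4.787 m/d

4.79 m/d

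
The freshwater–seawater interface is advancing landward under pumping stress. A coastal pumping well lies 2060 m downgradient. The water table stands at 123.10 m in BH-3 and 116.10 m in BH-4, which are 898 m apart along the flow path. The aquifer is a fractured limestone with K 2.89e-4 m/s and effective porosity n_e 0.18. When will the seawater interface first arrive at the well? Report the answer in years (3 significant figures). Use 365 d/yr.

Hydraulic gradient i = (123.10 − 116.10) / 898 = 7.00 / 898 = 0.007795
K = 2.89e-4 m/s × 86400 s/d = 24.97 m/d
q = Ki = 24.97 × 0.007795 = 0.1946 m/d
v = Ki/n = 24.97·0.007795/0.18 = 1.081 m/d
t = L / v = 2060 / 1.081 = 1905 d
   = 1905 / 365 = 5.22 yr

5.22 years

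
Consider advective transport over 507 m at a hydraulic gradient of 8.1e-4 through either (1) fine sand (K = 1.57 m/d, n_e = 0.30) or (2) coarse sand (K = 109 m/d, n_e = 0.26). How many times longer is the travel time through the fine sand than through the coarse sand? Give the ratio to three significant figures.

Unit 1 (fine sand): v = 1.57×8.1e-4/0.30 = 0.004239 m/d, t = 507/0.004239 = 119600 d
Unit 2 (coarse sand): v = 109×8.1e-4/0.26 = 0.3396 m/d, t = 507/0.3396 = 1493 d
t(fine sand) / t(coarse sand) = 119600/1493 = 80.1

80.1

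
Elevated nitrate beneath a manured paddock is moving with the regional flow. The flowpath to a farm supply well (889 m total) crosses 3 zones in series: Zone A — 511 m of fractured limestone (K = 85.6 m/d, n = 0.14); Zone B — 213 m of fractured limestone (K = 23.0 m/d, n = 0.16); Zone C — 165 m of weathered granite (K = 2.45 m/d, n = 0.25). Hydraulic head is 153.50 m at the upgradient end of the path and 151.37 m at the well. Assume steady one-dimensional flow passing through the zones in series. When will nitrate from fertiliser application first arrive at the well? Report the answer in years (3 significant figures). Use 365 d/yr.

Total head drop ΔH = 153.50 − 151.37 = 2.13 m
Continuity: the same q passes through each zone, so ΔH = q·Σ(L_j/K_j) — the zones act as resistances in series.
Σ(L/K) = 511/85.6 + 213/23.0 + 165/2.45 = 5.970 + 9.261 + 67.35 = 82.58 d
q = ΔH / Σ(L/K) = 2.13 / 82.58 = 0.02579 m/d (same in every zone)
Zone A: v = q/n = 0.02579/0.14 = 0.1842 m/d → t_A = 511/0.1842 = 2774 d
Zone B: v = q/n = 0.02579/0.16 = 0.1612 m/d → t_B = 213/0.1612 = 1321 d
Zone C: v = q/n = 0.02579/0.25 = 0.1032 m/d → t_C = 165/0.1032 = 1599 d
Total t = 2774 + 1321 + 1599 = 5694 d
   = 5694 / 365 = 15.6 yr

15.6 years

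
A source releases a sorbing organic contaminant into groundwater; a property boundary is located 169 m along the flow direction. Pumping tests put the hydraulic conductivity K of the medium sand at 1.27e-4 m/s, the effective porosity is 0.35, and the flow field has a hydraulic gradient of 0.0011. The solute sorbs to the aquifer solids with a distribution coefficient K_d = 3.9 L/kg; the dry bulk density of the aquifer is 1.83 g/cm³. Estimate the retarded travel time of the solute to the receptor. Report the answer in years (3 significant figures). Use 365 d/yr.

287 years

K = 1.27e-4 m/s × 86400 s/d = 10.97 m/d
q = Ki = 10.97 × 0.0011 = 0.01207 m/d
Average linear velocity = 0.01207 / 0.35 = 0.03449 m/d
Retardation R = 1 + ρ_b·K_d/n = 1 + 1.83×3.9/0.35 = 21.39
Contaminant velocity v_c = v/R = 0.03449/21.39 = 0.001612 m/d
t = L/v_c = 169/0.001612 = 104800 d
   = 104800/365 = 287 yr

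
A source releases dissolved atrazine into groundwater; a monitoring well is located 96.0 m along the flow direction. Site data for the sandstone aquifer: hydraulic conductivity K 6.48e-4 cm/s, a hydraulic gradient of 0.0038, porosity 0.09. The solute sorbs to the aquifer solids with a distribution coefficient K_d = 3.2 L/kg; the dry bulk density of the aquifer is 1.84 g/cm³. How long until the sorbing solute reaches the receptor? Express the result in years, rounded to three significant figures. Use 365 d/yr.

739 years

K = 6.48e-4 cm/s × 864 = 0.5599 m/d
q = Ki = 0.5599 × 0.0038 = 0.002128 m/d
Average linear velocity = 0.002128 / 0.09 = 0.02364 m/d
Retardation R = 1 + ρ_b·K_d/n = 1 + 1.84×3.2/0.09 = 66.42
Contaminant velocity v_c = v/R = 0.02364/66.42 = 3.559e-4 m/d
t = L/v_c = 96.0/3.559e-4 = 269700 d
   = 269700/365 = 739 yr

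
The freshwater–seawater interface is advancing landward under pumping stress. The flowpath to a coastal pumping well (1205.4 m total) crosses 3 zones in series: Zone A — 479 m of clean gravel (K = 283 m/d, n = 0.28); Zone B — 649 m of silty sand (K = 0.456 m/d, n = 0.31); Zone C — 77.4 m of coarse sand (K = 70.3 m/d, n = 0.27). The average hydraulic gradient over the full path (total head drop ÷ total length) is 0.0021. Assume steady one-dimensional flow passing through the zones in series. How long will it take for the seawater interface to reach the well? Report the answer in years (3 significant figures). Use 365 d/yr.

550 years

Steady 1-D flow in series ⇒ the Darcy flux q is identical in every zone and the zone head losses add (resistances L/K in series).
Σ(L/K) = 479/283 + 649/0.456 + 77.4/70.3 = 1.693 + 1423 + 1.101 = 1426 d
K_eq = L_total / Σ(L/K) = 1205.4 / 1426 = 0.8453 m/d
q = K_eq · i = 0.8453 × 0.0021 = 0.001775 m/d (same in every zone)
Zone A: v = q/n = 0.001775/0.28 = 0.006340 m/d → t_A = 479/0.006340 = 75560 d
Zone B: v = q/n = 0.001775/0.31 = 0.005726 m/d → t_B = 649/0.005726 = 113300 d
Zone C: v = q/n = 0.001775/0.27 = 0.006574 m/d → t_C = 77.4/0.006574 = 11770 d
Total t = 75560 + 113300 + 11770 = 200700 d
   = 200700 / 365 = 550 yr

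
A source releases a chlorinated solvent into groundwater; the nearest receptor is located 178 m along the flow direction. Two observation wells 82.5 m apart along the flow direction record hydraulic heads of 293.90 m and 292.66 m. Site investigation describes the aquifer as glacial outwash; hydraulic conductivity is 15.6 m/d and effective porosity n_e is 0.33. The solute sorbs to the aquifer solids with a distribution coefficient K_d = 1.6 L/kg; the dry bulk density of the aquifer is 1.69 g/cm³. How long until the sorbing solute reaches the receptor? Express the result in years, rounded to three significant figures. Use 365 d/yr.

6.31 years

Hydraulic gradient i = (293.90 − 292.66) / 82.5 = 1.24 / 82.5 = 0.01503
Specific discharge q = 15.6 × 0.01503 = 0.2345 m/d
v = Ki/n = 15.6·0.01503/0.33 = 0.7105 m/d
Retardation R = 1 + ρ_b·K_d/n = 1 + 1.69×1.6/0.33 = 9.194
Contaminant velocity v_c = v/R = 0.7105/9.194 = 0.07728 m/d
t = L/v_c = 178/0.07728 = 2303 d
   = 2303/365 = 6.31 yr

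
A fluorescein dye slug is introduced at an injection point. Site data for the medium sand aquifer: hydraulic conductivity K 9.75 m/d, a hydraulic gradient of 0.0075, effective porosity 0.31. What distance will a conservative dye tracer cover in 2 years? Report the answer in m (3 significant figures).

Darcy flux q = K·i = 9.75 × 0.0075 = 0.07313 m/d
Seepage velocity v = q / n = 0.07313 / 0.31 = 0.2359 m/d
T = 2 yr × 365 = 730 d
L = v × T = 0.2359 × 730 = 172.2 m

172 m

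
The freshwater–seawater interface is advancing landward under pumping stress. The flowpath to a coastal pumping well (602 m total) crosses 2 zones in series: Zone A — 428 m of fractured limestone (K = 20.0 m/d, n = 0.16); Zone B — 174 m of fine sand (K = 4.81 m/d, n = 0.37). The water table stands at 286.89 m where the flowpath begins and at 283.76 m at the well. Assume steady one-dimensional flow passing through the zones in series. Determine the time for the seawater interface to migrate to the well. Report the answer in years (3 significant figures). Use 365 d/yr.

6.70 years

Total head drop ΔH = 286.89 − 283.76 = 3.13 m
Continuity: the same q passes through each zone, so ΔH = q·Σ(L_j/K_j) — the zones act as resistances in series.
Σ(L/K) = 428/20.0 + 174/4.81 = 21.40 + 36.17 = 57.57 d
q = ΔH / Σ(L/K) = 3.13 / 57.57 = 0.05436 m/d (same in every zone)
Zone A: v = q/n = 0.05436/0.16 = 0.3398 m/d → t_A = 428/0.3398 = 1260 d
Zone B: v = q/n = 0.05436/0.37 = 0.1469 m/d → t_B = 174/0.1469 = 1184 d
Total t = 1260 + 1184 = 2444 d
   = 2444 / 365 = 6.70 yr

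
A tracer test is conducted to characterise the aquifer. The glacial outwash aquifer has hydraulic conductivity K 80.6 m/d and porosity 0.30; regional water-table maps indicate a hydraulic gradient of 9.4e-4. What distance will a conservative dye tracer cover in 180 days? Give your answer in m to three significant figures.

45.5 m

q = Ki = 80.6 × 9.4e-4 = 0.07576 m/d
Seepage velocity v = q / n = 0.07576 / 0.30 = 0.2525 m/d
L = v × T = 0.2525 × 180 = 45.46 m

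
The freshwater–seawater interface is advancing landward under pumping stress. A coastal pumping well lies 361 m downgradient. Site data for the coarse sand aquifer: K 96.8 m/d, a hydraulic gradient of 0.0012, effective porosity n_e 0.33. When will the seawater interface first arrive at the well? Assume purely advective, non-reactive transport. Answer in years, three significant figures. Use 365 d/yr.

2.81 years

Specific discharge q = 96.8 × 0.0012 = 0.1162 m/d
Average linear velocity = 0.1162 / 0.33 = 0.3520 m/d
t = L / v = 361 / 0.3520 = 1026 d
   = 1026 / 365 = 2.81 yr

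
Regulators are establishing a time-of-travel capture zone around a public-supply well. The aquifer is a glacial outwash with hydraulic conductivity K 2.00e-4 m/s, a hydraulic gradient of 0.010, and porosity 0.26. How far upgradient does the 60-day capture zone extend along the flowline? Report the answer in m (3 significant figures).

K = 2.00e-4 m/s × 86400 s/d = 17.28 m/d
Specific discharge q = 17.28 × 0.010 = 0.1728 m/d
v = Ki/n = 17.28·0.010/0.26 = 0.6646 m/d
L = v × T = 0.6646 × 60 = 39.88 m

39.9 m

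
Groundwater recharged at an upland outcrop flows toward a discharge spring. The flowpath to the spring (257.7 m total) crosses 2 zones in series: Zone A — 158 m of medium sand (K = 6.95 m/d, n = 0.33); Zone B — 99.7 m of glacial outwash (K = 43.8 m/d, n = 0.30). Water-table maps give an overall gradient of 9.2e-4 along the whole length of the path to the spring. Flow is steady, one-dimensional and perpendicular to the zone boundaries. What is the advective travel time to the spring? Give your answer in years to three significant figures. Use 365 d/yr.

Continuity: the same q passes through each zone, so ΔH = q·Σ(L_j/K_j) — the zones act as resistances in series.
Σ(L/K) = 158/6.95 + 99.7/43.8 = 22.73 + 2.276 = 25.01 d
K_eq = L_total / Σ(L/K) = 257.7 / 25.01 = 10.30 m/d
q = K_eq · i = 10.30 × 9.2e-4 = 0.009480 m/d (same in every zone)
Zone A: v = q/n = 0.009480/0.33 = 0.02873 m/d → t_A = 158/0.02873 = 5500 d
Zone B: v = q/n = 0.009480/0.30 = 0.03160 m/d → t_B = 99.7/0.03160 = 3155 d
Total t = 5500 + 3155 = 8655 d
   = 8655 / 365 = 23.7 yr

23.7 years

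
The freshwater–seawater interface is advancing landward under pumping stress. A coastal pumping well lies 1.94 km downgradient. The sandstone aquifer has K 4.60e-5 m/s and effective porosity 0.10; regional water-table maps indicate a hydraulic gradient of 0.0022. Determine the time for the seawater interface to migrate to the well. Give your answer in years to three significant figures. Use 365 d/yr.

K = 4.60e-5 m/s × 86400 s/d = 3.974 m/d
Darcy flux q = K·i = 3.974 × 0.0022 = 0.008744 m/d
Average linear velocity = 0.008744 / 0.10 = 0.08744 m/d
L = 1.94 km = 1940 m
t = L / v = 1940 / 0.08744 = 22190 d
   = 22190 / 365 = 60.8 yr

60.8 years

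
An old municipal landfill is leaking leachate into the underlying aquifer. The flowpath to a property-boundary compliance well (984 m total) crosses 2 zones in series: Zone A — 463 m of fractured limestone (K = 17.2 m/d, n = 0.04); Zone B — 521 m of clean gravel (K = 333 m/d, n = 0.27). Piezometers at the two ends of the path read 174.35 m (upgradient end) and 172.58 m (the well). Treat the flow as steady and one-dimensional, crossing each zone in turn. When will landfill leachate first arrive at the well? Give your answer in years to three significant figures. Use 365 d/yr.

Total head drop ΔH = 174.35 − 172.58 = 1.77 m
Steady 1-D flow in series ⇒ the Darcy flux q is identical in every zone and the zone head losses add (resistances L/K in series).
Σ(L/K) = 463/17.2 + 521/333 = 26.92 + 1.565 = 28.48 d
q = ΔH / Σ(L/K) = 1.77 / 28.48 = 0.06214 m/d (same in every zone)
Zone A: v = q/n = 0.06214/0.04 = 1.554 m/d → t_A = 463/1.554 = 298.0 d
Zone B: v = q/n = 0.06214/0.27 = 0.2302 m/d → t_B = 521/0.2302 = 2264 d
Total t = 298.0 + 2264 = 2562 d
   = 2562 / 365 = 7.02 yr

7.02 years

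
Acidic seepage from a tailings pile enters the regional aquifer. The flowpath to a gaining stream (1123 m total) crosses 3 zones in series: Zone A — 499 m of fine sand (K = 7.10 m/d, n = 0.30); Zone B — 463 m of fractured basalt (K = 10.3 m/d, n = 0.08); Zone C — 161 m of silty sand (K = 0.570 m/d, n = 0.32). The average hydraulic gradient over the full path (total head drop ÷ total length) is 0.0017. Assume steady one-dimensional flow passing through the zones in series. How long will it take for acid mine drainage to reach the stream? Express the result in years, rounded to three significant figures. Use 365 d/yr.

Steady 1-D flow in series ⇒ the Darcy flux q is identical in every zone and the zone head losses add (resistances L/K in series).
Σ(L/K) = 499/7.10 + 463/10.3 + 161/0.570 = 70.28 + 44.95 + 282.5 = 397.7 d
K_eq = L_total / Σ(L/K) = 1123 / 397.7 = 2.824 m/d
q = K_eq · i = 2.824 × 0.0017 = 0.004800 m/d (same in every zone)
Zone A: v = q/n = 0.004800/0.30 = 0.01600 m/d → t_A = 499/0.01600 = 31180 d
Zone B: v = q/n = 0.004800/0.08 = 0.06001 m/d → t_B = 463/0.06001 = 7716 d
Zone C: v = q/n = 0.004800/0.32 = 0.01500 m/d → t_C = 161/0.01500 = 10730 d
Total t = 31180 + 7716 + 10730 = 49630 d
   = 49630 / 365 = 136 yr

136 years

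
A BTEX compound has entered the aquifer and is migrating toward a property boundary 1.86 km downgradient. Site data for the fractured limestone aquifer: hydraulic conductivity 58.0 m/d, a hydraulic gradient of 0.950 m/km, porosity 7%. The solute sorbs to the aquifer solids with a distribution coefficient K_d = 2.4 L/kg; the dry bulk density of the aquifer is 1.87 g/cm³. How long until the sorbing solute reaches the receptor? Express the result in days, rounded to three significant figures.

Darcy flux q = K·i = 58.0 × 9.5e-4 = 0.05510 m/d
v = Ki/n = 58.0·9.5e-4/0.07 = 0.7871 m/d
Retardation R = 1 + ρ_b·K_d/n = 1 + 1.87×2.4/0.07 = 65.11
Contaminant velocity v_c = v/R = 0.7871/65.11 = 0.01209 m/d
L = 1.86 km = 1860 m
t = L/v_c = 1860/0.01209 = 153900 d

154000 days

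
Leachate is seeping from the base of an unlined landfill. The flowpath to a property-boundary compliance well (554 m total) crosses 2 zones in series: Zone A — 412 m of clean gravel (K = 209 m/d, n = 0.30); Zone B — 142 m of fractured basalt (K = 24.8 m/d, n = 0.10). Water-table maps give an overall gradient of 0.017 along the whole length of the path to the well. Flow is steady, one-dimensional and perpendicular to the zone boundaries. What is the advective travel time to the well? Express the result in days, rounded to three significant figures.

Steady 1-D flow in series ⇒ the Darcy flux q is identical in every zone and the zone head losses add (resistances L/K in series).
Σ(L/K) = 412/209 + 142/24.8 = 1.971 + 5.726 = 7.697 d
K_eq = L_total / Σ(L/K) = 554 / 7.697 = 71.98 m/d
q = K_eq · i = 71.98 × 0.017 = 1.224 m/d (same in every zone)
Zone A: v = q/n = 1.224/0.30 = 4.079 m/d → t_A = 412/4.079 = 101.0 d
Zone B: v = q/n = 1.224/0.10 = 12.24 m/d → t_B = 142/12.24 = 11.61 d
Total t = 101.0 + 11.61 = 112.6 d

113 days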